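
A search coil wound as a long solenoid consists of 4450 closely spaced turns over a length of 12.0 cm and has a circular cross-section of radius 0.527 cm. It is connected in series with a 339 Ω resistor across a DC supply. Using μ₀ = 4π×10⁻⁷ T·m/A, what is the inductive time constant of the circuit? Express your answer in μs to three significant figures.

A = πr² = π(5.270×10^-3 m)² = 8.725×10^-5 m².
L = μ₀N²A/ℓ = (4π×10⁻⁷)(4450)²(8.725×10^-5)/(0.12) = 1.809×10^-2 H.
τ = L/R = (1.809×10^-2)/(339) = 5.337×10^-5 s.

τ ≈ 53.4 μs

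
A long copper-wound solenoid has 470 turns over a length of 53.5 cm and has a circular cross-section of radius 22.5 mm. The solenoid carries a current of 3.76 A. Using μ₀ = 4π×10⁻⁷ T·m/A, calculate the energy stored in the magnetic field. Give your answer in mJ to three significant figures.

A = πr² = π(2.250×10^-2 m)² = 1.590×10^-3 m².
L = μ₀N²A/ℓ = (4π×10⁻⁷)(470)²(1.590×10^-3)/(0.535) = 8.252×10^-4 H.
U = ½LI² = ½(8.252×10^-4)(3.76)² = 5.833×10^-3 J.

U ≈ 5.83 mJ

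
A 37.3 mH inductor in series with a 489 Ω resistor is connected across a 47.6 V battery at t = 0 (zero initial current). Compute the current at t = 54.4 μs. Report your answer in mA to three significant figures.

τ = L/R = 3.730×10^-2/489 = 7.628×10^-5 s; final current I_∞ = ε/R = 47.6/489 = 9.734×10^-2 A.
I(t) = I_∞(1 − e^(−t/τ)) with t/τ = 0.713.
I = (9.734×10^-2)(1 − e^(−0.713)) = 4.964×10^-2 A.

I ≈ 49.6 mA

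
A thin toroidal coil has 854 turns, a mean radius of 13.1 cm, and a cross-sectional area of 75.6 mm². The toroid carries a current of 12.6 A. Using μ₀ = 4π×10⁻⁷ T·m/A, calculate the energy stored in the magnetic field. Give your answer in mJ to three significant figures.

U ≈ 6.68 mJ

L = μ₀N²A/(2πR) = (4π×10⁻⁷)(854)²(7.560×10^-5)/(2π×0.131) = 8.418×10^-5 H.
U = ½LI² = ½(8.418×10^-5)(12.6)² = 6.682×10^-3 J.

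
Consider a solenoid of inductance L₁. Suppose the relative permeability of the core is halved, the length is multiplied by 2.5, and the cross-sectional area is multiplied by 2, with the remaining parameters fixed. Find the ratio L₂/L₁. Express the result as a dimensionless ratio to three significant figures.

L₂/L₁ = 0.400

For a solenoid, L ∝ μᵣN²A/ℓ.
L₂/L₁ = (0.5) × (2.5)^-1 × (2) = 0.400.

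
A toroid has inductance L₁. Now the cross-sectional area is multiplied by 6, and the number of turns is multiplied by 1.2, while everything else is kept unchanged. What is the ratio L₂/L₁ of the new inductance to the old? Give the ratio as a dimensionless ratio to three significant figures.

For a toroid, L ∝ μᵣN²A/R.
L₂/L₁ = (6) × (1.2)^2 = 8.64.

L₂/L₁ = 8.64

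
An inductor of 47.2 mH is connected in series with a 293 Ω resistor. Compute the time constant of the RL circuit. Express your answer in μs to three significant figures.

τ ≈ 161 μs

τ = L/R = (4.720×10^-2 H)/(293 Ω) = 1.611×10^-4 s.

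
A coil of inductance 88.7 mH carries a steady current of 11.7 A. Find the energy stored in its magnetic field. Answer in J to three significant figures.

U ≈ 6.07 J

Stored magnetic energy: U = ½LI².
U = ½(8.870×10^-2 H)(11.7 A)² = 6.071 J.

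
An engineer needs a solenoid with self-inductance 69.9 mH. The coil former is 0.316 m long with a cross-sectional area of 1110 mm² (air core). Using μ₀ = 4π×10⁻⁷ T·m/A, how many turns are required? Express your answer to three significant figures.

A = 1110 mm² = 1.110×10^-3 m².
From L = μ₀N²A/ℓ, N = √(Lℓ / (μ₀A)).
N = √[(6.990×10^-2)(0.316) / ((4π×10⁻⁷)×1.110×10^-3)] = √(1.584×10^7) ≈ 3979.4.

N ≈ 3980 turns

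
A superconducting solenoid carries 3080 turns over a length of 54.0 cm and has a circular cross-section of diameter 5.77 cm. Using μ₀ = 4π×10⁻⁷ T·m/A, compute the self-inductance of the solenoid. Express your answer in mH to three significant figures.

L ≈ 57.7 mH

A = π(d/2)² = π(2.885×10^-2 m)² = 2.6148×10^-3 m².
For a long solenoid, L = μ₀N²A/ℓ.
L = (4π×10⁻⁷)(3080)²(2.6148×10^-3)/(0.54 m) = 5.772×10^-2 H.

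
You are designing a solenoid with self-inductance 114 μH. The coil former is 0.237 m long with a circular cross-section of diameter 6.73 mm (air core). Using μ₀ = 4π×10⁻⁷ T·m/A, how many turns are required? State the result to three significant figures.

A = π(d/2)² = π(3.365×10^-3 m)² = 3.557×10^-5 m².
From L = μ₀N²A/ℓ, N = √(Lℓ / (μ₀A)).
N = √[(1.140×10^-4)(0.237) / ((4π×10⁻⁷)×3.557×10^-5)] = √(6.044×10^5) ≈ 777.4.

N ≈ 777 turns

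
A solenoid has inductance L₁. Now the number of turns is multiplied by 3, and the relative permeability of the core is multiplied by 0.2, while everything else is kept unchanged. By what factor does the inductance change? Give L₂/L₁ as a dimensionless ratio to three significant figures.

L₂/L₁ = 1.80

For a solenoid, L ∝ μᵣN²A/ℓ.
L₂/L₁ = (3)^2 × (0.2) = 1.80.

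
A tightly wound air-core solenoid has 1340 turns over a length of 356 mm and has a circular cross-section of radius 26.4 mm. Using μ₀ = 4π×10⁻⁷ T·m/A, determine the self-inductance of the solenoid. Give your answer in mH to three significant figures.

A = πr² = π(2.640×10^-2 m)² = 2.190×10^-3 m².
For a long solenoid, L = μ₀N²A/ℓ.
L = (4π×10⁻⁷)(1340)²(2.190×10^-3)/(0.356 m) = 1.388×10^-2 H.

L ≈ 13.9 mH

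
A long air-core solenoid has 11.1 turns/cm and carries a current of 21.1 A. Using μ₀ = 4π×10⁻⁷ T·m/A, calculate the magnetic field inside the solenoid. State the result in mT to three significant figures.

B ≈ 29.4 mT

Inside a long solenoid, B = μ₀nI.
B = (4π×10⁻⁷)(1.110×10^3 m⁻¹)(21.1 A) = 2.943×10^-2 T.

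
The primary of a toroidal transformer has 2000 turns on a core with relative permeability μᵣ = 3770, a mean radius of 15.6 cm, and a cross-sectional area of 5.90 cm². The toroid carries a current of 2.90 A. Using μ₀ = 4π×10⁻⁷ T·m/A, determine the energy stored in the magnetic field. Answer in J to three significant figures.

U ≈ 48.0 J

L = μ₀μᵣN²A/(2πR) = (4π×10⁻⁷)(3770)(2000)²(5.900×10^-4)/(2π×0.156) = 11.41 H.
U = ½LI² = ½(11.41)(2.90)² = 47.97 J.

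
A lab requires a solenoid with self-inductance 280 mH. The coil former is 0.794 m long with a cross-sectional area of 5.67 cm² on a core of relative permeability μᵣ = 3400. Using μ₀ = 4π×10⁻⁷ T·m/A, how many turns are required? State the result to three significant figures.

N ≈ 303 turns

A = 5.67 cm² = 5.670×10^-4 m².
From L = μ₀μᵣN²A/ℓ, N = √(Lℓ / (μ₀μᵣA)).
N = √[(0.28)(0.794) / ((4π×10⁻⁷)(3400)×5.670×10^-4)] = √(9.177×10^4) ≈ 302.9.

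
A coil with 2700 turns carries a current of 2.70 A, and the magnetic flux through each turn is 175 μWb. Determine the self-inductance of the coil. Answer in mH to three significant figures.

L ≈ 175 mH

Self-inductance is defined by L = NΦ_B/I (flux linkage over current).
L = (2700)(1.750×10^-4 Wb)/(2.70 A) = 0.175 H.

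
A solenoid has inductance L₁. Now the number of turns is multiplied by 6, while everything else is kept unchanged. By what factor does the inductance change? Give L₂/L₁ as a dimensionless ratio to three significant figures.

L₂/L₁ = 36.0

For a solenoid, L ∝ μᵣN²A/ℓ.
L₂/L₁ = (6)^2 = 36.0.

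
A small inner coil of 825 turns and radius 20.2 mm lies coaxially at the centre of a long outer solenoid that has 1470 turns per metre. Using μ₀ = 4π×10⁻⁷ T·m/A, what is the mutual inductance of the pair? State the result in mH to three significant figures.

M ≈ 1.95 mH

The outer solenoid produces a uniform field B₁ = μ₀n₁I₁ across the inner coil,
so the flux linkage is N₂Φ = N₂B₁A₂ = μ₀n₁N₂A₂·I₁, giving M = μ₀n₁N₂A₂.
A₂ = πr² = π(2.020×10^-2 m)² = 1.282×10^-3 m².
M = (4π×10⁻⁷)(1470)(825)(1.282×10^-3) = 1.954×10^-3 H.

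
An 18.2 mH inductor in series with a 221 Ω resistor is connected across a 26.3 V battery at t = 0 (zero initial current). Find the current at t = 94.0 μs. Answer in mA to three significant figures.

I ≈ 81.0 mA

τ = L/R = 1.820×10^-2/221 = 8.235×10^-5 s; final current I_∞ = ε/R = 26.3/221 = 0.119 A.
I(t) = I_∞(1 − e^(−t/τ)) with t/τ = 1.141.
I = (0.119)(1 − e^(−1.141)) = 8.100×10^-2 A.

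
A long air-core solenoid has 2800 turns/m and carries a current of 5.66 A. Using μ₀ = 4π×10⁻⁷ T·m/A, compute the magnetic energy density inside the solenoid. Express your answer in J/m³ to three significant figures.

B = μ₀nI = (4π×10⁻⁷)(2.800×10^3)(5.66) = 1.992×10^-2 T.
u = B²/(2μ₀) = (1.992×10^-2)²/(2×4π×10⁻⁷) = 157.8 J/m³.

u ≈ 158 J/m³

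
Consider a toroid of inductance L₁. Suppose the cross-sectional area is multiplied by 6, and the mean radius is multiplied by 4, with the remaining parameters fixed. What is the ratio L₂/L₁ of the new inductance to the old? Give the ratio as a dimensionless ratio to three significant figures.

L₂/L₁ = 1.50

For a toroid, L ∝ μᵣN²A/R.
L₂/L₁ = (6) × (4)^-1 = 1.50.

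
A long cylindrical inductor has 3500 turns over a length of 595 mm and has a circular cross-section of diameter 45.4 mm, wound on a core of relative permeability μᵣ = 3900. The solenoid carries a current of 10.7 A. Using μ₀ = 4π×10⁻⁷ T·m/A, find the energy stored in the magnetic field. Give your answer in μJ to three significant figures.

U ≈ 9350000000 μJ

A = π(d/2)² = π(2.270×10^-2 m)² = 1.619×10^-3 m².
L = μ₀μᵣN²A/ℓ = (4π×10⁻⁷)(3900)(3500)²(1.619×10^-3)/(0.595) = 163.3 H.
U = ½LI² = ½(163.3)(10.7)² = 9.350×10^3 J.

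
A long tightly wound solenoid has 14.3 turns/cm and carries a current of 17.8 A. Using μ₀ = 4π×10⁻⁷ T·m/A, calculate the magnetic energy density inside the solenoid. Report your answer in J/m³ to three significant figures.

u ≈ 407 J/m³

B = μ₀nI = (4π×10⁻⁷)(1.430×10^3)(17.8) = 3.199×10^-2 T.
u = B²/(2μ₀) = (3.199×10^-2)²/(2×4π×10⁻⁷) = 407.1 J/m³.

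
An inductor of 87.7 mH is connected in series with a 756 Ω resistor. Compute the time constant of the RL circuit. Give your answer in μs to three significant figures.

τ ≈ 116 μs

τ = L/R = (8.770×10^-2 H)/(756 Ω) = 1.160×10^-4 s.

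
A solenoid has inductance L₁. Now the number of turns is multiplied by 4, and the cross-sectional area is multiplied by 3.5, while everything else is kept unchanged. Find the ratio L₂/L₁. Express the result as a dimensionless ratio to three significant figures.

For a solenoid, L ∝ μᵣN²A/ℓ.
L₂/L₁ = (4)^2 × (3.5) = 56.0.

L₂/L₁ = 56.0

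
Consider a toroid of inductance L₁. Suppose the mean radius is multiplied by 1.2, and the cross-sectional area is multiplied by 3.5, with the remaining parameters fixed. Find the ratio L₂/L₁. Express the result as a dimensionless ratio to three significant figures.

For a toroid, L ∝ μᵣN²A/R.
L₂/L₁ = (1.2)^-1 × (3.5) = 2.92.

L₂/L₁ = 2.92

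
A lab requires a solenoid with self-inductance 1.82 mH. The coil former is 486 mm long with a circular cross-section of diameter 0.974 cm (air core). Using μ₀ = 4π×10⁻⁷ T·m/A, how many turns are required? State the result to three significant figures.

A = π(d/2)² = π(4.870×10^-3 m)² = 7.451×10^-5 m².
From L = μ₀N²A/ℓ, N = √(Lℓ / (μ₀A)).
N = √[(1.820×10^-3)(0.486) / ((4π×10⁻⁷)×7.451×10^-5)] = √(9.447×10^6) ≈ 3073.6.

N ≈ 3070 turns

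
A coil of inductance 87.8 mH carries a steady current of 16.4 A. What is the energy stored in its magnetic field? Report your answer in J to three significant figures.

U ≈ 11.8 J

Stored magnetic energy: U = ½LI².
U = ½(8.780×10^-2 H)(16.4 A)² = 11.81 J.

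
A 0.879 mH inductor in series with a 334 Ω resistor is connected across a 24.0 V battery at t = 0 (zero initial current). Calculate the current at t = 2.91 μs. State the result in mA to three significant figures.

I ≈ 48.1 mA

τ = L/R = 8.790×10^-4/334 = 2.632×10^-6 s; final current I_∞ = ε/R = 24.0/334 = 7.186×10^-2 A.
I(t) = I_∞(1 − e^(−t/τ)) with t/τ = 1.106.
I = (7.186×10^-2)(1 − e^(−1.106)) = 4.807×10^-2 A.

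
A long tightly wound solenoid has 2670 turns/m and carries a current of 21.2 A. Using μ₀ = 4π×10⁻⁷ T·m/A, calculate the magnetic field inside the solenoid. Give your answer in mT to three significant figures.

Inside a long solenoid, B = μ₀nI.
B = (4π×10⁻⁷)(2.670×10^3 m⁻¹)(21.2 A) = 7.113×10^-2 T.

B ≈ 71.1 mT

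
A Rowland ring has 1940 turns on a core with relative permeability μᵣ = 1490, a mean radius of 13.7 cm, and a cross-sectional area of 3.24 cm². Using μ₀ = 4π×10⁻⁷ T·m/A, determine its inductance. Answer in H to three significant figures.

L ≈ 2.65 H

For a thin toroid, L = μ₀μᵣN²A/(2πR).
L = (4π×10⁻⁷)(1490)(1940)²(3.240×10^-4) / (2π×0.137 m) = 2.652 H.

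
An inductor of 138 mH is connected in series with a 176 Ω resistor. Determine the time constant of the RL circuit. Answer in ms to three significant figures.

τ ≈ 0.784 ms

τ = L/R = (0.138 H)/(176 Ω) = 7.841×10^-4 s.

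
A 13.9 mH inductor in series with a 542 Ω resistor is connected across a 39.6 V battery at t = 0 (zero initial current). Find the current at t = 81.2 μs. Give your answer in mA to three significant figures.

τ = L/R = 1.390×10^-2/542 = 2.5646×10^-5 s; final current I_∞ = ε/R = 39.6/542 = 7.306×10^-2 A.
I(t) = I_∞(1 − e^(−t/τ)) with t/τ = 3.166.
I = (7.306×10^-2)(1 − e^(−3.166)) = 6.998×10^-2 A.

I ≈ 70.0 mA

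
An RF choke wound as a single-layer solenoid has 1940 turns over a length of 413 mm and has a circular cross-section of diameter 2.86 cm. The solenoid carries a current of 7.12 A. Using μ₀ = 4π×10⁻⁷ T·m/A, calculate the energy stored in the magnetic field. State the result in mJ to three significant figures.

U ≈ 186 mJ

A = π(d/2)² = π(1.430×10^-2 m)² = 6.424×10^-4 m².
L = μ₀N²A/ℓ = (4π×10⁻⁷)(1940)²(6.424×10^-4)/(0.413) = 7.357×10^-3 H.
U = ½LI² = ½(7.357×10^-3)(7.12)² = 0.18647 J.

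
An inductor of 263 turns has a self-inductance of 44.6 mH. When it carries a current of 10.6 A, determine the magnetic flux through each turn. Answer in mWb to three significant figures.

Φ_B ≈ 1.80 mWb

From L = NΦ_B/I, the flux per turn is Φ_B = LI/N.
Φ_B = (4.460×10^-2 H)(10.6 A)/263 = 1.798×10^-3 Wb.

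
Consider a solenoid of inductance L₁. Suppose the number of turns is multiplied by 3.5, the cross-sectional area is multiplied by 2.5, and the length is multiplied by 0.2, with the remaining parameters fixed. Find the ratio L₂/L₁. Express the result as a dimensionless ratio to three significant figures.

For a solenoid, L ∝ μᵣN²A/ℓ.
L₂/L₁ = (3.5)^2 × (2.5) × (0.2)^-1 = 153.

L₂/L₁ = 153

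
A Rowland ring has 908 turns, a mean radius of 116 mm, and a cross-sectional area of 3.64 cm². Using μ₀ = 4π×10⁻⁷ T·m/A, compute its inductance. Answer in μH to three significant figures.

For a thin toroid, L = μ₀N²A/(2πR).
L = (4π×10⁻⁷)(908)²(3.640×10^-4) / (2π×0.116 m) = 5.174×10^-4 H.

L ≈ 517 μH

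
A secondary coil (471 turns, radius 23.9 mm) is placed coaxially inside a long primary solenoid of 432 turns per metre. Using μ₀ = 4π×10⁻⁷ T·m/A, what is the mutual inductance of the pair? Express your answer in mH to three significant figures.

M ≈ 0.459 mH

The outer solenoid produces a uniform field B₁ = μ₀n₁I₁ across the inner coil,
so the flux linkage is N₂Φ = N₂B₁A₂ = μ₀n₁N₂A₂·I₁, giving M = μ₀n₁N₂A₂.
A₂ = πr² = π(2.390×10^-2 m)² = 1.7945×10^-3 m².
M = (4π×10⁻⁷)(432)(471)(1.7945×10^-3) = 4.588×10^-4 H.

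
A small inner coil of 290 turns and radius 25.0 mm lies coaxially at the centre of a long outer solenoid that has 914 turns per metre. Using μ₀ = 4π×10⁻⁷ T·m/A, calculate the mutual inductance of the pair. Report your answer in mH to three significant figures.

The outer solenoid produces a uniform field B₁ = μ₀n₁I₁ across the inner coil,
so the flux linkage is N₂Φ = N₂B₁A₂ = μ₀n₁N₂A₂·I₁, giving M = μ₀n₁N₂A₂.
A₂ = πr² = π(2.500×10^-2 m)² = 1.963×10^-3 m².
M = (4π×10⁻⁷)(914)(290)(1.963×10^-3) = 6.540×10^-4 H.

M ≈ 0.654 mH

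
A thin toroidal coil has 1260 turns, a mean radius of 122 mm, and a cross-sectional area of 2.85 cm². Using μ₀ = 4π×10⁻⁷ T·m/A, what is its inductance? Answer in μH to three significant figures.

For a thin toroid, L = μ₀N²A/(2πR).
L = (4π×10⁻⁷)(1260)²(2.850×10^-4) / (2π×0.122 m) = 7.417×10^-4 H.

L ≈ 742 μH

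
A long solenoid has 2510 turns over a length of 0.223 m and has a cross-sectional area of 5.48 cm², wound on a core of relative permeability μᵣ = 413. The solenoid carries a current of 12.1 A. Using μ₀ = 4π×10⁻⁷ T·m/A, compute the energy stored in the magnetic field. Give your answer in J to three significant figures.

A = 5.48 cm² = 5.480×10^-4 m².
L = μ₀μᵣN²A/ℓ = (4π×10⁻⁷)(413)(2510)²(5.480×10^-4)/(0.223) = 8.0349 H.
U = ½LI² = ½(8.0349)(12.1)² = 588.2 J.

U ≈ 588 J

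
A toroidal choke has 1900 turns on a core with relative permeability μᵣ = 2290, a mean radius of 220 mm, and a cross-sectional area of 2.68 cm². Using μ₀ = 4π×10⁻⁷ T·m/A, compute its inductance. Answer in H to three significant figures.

For a thin toroid, L = μ₀μᵣN²A/(2πR).
L = (4π×10⁻⁷)(2290)(1900)²(2.680×10^-4) / (2π×0.22 m) = 2.014 H.

L ≈ 2.01 H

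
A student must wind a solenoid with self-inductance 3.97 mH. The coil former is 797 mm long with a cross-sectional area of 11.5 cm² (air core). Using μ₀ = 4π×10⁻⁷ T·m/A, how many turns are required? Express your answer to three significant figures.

A = 11.5 cm² = 1.150×10^-3 m².
From L = μ₀N²A/ℓ, N = √(Lℓ / (μ₀A)).
N = √[(3.970×10^-3)(0.797) / ((4π×10⁻⁷)×1.150×10^-3)] = √(2.189×10^6) ≈ 1479.7.

N ≈ 1480 turns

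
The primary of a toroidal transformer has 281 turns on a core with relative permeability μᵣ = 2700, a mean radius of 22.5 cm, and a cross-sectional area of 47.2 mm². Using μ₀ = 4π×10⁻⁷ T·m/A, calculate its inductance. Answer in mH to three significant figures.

For a thin toroid, L = μ₀μᵣN²A/(2πR).
L = (4π×10⁻⁷)(2700)(281)²(4.720×10^-5) / (2π×0.225 m) = 8.9447×10^-3 H.

L ≈ 8.94 mH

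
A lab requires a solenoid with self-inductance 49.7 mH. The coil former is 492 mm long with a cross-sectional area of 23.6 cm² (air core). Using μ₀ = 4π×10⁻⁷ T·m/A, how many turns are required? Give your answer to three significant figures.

A = 23.6 cm² = 2.360×10^-3 m².
From L = μ₀N²A/ℓ, N = √(Lℓ / (μ₀A)).
N = √[(4.970×10^-2)(0.492) / ((4π×10⁻⁷)×2.360×10^-3)] = √(8.245×10^6) ≈ 2871.4.

N ≈ 2870 turns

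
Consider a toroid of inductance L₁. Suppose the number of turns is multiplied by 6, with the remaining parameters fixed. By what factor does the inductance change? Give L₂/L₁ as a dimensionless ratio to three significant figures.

L₂/L₁ = 36.0

For a toroid, L ∝ μᵣN²A/R.
L₂/L₁ = (6)^2 = 36.0.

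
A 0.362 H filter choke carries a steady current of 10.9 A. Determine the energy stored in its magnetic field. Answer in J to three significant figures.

U ≈ 21.5 J

Stored magnetic energy: U = ½LI².
U = ½(0.362 H)(10.9 A)² = 21.5 J.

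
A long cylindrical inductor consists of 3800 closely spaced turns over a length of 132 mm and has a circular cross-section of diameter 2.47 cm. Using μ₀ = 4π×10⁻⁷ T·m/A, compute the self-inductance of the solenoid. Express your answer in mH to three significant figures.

A = π(d/2)² = π(1.235×10^-2 m)² = 4.792×10^-4 m².
For a long solenoid, L = μ₀N²A/ℓ.
L = (4π×10⁻⁷)(3800)²(4.792×10^-4)/(0.132 m) = 6.587×10^-2 H.

L ≈ 65.9 mH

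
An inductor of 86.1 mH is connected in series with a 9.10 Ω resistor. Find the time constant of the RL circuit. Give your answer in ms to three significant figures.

τ ≈ 9.46 ms

τ = L/R = (8.610×10^-2 H)/(9.10 Ω) = 9.462×10^-3 s.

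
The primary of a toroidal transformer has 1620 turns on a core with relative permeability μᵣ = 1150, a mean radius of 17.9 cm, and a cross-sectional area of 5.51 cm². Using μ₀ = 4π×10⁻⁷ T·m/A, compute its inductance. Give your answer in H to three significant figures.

For a thin toroid, L = μ₀μᵣN²A/(2πR).
L = (4π×10⁻⁷)(1150)(1620)²(5.510×10^-4) / (2π×0.179 m) = 1.858 H.

L ≈ 1.86 H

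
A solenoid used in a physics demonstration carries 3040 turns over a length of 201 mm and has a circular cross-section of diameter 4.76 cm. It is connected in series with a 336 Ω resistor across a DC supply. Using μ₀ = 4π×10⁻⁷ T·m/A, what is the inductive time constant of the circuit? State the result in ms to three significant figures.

A = π(d/2)² = π(2.380×10^-2 m)² = 1.780×10^-3 m².
L = μ₀N²A/ℓ = (4π×10⁻⁷)(3040)²(1.780×10^-3)/(0.201) = 0.1028 H.
τ = L/R = (0.1028)/(336) = 3.060×10^-4 s.

τ ≈ 0.306 ms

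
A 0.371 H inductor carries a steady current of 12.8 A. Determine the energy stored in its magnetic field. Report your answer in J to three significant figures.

U ≈ 30.4 J

Stored magnetic energy: U = ½LI².
U = ½(0.371 H)(12.8 A)² = 30.39 J.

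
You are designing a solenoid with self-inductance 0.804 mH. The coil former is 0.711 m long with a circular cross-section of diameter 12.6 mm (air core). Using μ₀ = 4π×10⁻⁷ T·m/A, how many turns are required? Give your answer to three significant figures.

A = π(d/2)² = π(6.300×10^-3 m)² = 1.247×10^-4 m².
From L = μ₀N²A/ℓ, N = √(Lℓ / (μ₀A)).
N = √[(8.040×10^-4)(0.711) / ((4π×10⁻⁷)×1.247×10^-4)] = √(3.648×10^6) ≈ 1910.0.

N ≈ 1910 turns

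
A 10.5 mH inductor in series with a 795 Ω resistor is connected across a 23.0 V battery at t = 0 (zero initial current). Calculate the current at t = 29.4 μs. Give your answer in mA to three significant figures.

I ≈ 25.8 mA

τ = L/R = 1.050×10^-2/795 = 1.321×10^-5 s; final current I_∞ = ε/R = 23.0/795 = 2.893×10^-2 A.
I(t) = I_∞(1 − e^(−t/τ)) with t/τ = 2.226.
I = (2.893×10^-2)(1 − e^(−2.226)) = 2.581×10^-2 A.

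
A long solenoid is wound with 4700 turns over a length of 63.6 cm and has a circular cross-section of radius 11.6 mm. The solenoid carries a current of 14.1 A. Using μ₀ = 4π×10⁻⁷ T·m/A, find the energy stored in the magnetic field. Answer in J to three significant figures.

A = πr² = π(1.160×10^-2 m)² = 4.227×10^-4 m².
L = μ₀N²A/ℓ = (4π×10⁻⁷)(4700)²(4.227×10^-4)/(0.636) = 1.845×10^-2 H.
U = ½LI² = ½(1.845×10^-2)(14.1)² = 1.834 J.

U ≈ 1.83 J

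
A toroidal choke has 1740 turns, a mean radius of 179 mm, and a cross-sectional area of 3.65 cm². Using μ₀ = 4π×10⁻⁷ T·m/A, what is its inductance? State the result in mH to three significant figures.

L ≈ 1.23 mH

For a thin toroid, L = μ₀N²A/(2πR).
L = (4π×10⁻⁷)(1740)²(3.650×10^-4) / (2π×0.179 m) = 1.2347×10^-3 H.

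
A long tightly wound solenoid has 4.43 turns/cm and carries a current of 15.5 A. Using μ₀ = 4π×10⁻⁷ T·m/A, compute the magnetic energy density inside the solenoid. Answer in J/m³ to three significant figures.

u ≈ 29.6 J/m³

B = μ₀nI = (4π×10⁻⁷)(443)(15.5) = 8.629×10^-3 T.
u = B²/(2μ₀) = (8.629×10^-3)²/(2×4π×10⁻⁷) = 29.62 J/m³.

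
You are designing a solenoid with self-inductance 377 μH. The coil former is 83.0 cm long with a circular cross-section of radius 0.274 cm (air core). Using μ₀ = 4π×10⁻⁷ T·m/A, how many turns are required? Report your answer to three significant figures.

N ≈ 3250 turns

A = πr² = π(2.740×10^-3 m)² = 2.359×10^-5 m².
From L = μ₀N²A/ℓ, N = √(Lℓ / (μ₀A)).
N = √[(3.770×10^-4)(0.83) / ((4π×10⁻⁷)×2.359×10^-5)] = √(1.056×10^7) ≈ 3249.2.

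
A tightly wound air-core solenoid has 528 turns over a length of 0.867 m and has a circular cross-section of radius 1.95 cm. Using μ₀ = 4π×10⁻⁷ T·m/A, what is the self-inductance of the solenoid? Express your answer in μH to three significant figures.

L ≈ 483 μH

A = πr² = π(1.950×10^-2 m)² = 1.1946×10^-3 m².
For a long solenoid, L = μ₀N²A/ℓ.
L = (4π×10⁻⁷)(528)²(1.1946×10^-3)/(0.867 m) = 4.827×10^-4 H.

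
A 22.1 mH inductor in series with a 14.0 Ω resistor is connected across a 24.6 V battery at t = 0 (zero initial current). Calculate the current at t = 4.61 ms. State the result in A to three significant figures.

I ≈ 1.66 A

τ = L/R = 2.210×10^-2/14.0 = 1.579×10^-3 s; final current I_∞ = ε/R = 24.6/14.0 = 1.757 A.
I(t) = I_∞(1 − e^(−t/τ)) with t/τ = 2.920.
I = (1.757)(1 − e^(−2.920)) = 1.662 A.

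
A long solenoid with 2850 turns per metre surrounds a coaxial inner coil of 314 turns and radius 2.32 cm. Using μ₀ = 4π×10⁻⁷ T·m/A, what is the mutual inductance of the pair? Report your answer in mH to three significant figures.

M ≈ 1.90 mH

The outer solenoid produces a uniform field B₁ = μ₀n₁I₁ across the inner coil,
so the flux linkage is N₂Φ = N₂B₁A₂ = μ₀n₁N₂A₂·I₁, giving M = μ₀n₁N₂A₂.
A₂ = πr² = π(2.320×10^-2 m)² = 1.691×10^-3 m².
M = (4π×10⁻⁷)(2850)(314)(1.691×10^-3) = 1.902×10^-3 H.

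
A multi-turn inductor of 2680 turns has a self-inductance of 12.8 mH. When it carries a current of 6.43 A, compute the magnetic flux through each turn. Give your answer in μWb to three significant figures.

Φ_B ≈ 30.7 μWb

From L = NΦ_B/I, the flux per turn is Φ_B = LI/N.
Φ_B = (1.280×10^-2 H)(6.43 A)/2680 = 3.071×10^-5 Wb.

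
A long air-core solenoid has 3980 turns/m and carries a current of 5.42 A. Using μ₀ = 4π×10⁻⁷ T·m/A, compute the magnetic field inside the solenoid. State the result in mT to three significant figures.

B ≈ 27.1 mT

Inside a long solenoid, B = μ₀nI.
B = (4π×10⁻⁷)(3.980×10^3 m⁻¹)(5.42 A) = 2.711×10^-2 T.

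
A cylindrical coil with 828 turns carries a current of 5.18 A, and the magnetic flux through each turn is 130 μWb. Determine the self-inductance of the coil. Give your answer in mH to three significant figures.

Self-inductance is defined by L = NΦ_B/I (flux linkage over current).
L = (828)(1.300×10^-4 Wb)/(5.18 A) = 2.078×10^-2 H.

L ≈ 20.8 mH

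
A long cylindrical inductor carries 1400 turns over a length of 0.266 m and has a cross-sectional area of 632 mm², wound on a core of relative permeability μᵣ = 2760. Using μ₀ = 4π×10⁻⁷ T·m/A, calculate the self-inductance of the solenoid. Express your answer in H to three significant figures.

L ≈ 16.2 H

A = 632 mm² = 6.320×10^-4 m².
For a long solenoid, L = μ₀μᵣN²A/ℓ.
L = (4π×10⁻⁷)(2760)(1400)²(6.320×10^-4)/(0.266 m) = 16.15 H.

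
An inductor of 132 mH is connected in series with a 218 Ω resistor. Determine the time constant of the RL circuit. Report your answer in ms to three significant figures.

τ = L/R = (0.132 H)/(218 Ω) = 6.055×10^-4 s.

τ ≈ 0.606 ms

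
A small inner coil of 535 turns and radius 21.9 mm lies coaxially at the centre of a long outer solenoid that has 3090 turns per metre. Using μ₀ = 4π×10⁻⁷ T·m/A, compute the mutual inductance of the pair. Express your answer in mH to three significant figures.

M ≈ 3.13 mH

The outer solenoid produces a uniform field B₁ = μ₀n₁I₁ across the inner coil,
so the flux linkage is N₂Φ = N₂B₁A₂ = μ₀n₁N₂A₂·I₁, giving M = μ₀n₁N₂A₂.
A₂ = πr² = π(2.190×10^-2 m)² = 1.507×10^-3 m².
M = (4π×10⁻⁷)(3090)(535)(1.507×10^-3) = 3.130×10^-3 H.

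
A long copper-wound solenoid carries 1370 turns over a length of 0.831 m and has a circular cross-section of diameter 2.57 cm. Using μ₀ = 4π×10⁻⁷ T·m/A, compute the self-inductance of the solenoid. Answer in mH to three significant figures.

A = π(d/2)² = π(1.285×10^-2 m)² = 5.187×10^-4 m².
For a long solenoid, L = μ₀N²A/ℓ.
L = (4π×10⁻⁷)(1370)²(5.187×10^-4)/(0.831 m) = 1.472×10^-3 H.

L ≈ 1.47 mH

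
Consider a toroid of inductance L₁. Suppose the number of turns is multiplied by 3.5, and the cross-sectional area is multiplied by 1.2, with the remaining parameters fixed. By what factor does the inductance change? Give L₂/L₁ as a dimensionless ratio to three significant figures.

L₂/L₁ = 14.7

For a toroid, L ∝ μᵣN²A/R.
L₂/L₁ = (3.5)^2 × (1.2) = 14.7.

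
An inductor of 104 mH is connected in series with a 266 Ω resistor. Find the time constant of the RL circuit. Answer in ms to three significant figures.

τ = L/R = (0.104 H)/(266 Ω) = 3.910×10^-4 s.

τ ≈ 0.391 ms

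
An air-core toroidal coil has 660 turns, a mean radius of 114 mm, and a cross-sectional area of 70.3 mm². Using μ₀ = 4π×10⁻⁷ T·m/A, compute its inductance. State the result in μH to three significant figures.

For a thin toroid, L = μ₀N²A/(2πR).
L = (4π×10⁻⁷)(660)²(7.030×10^-5) / (2π×0.114 m) = 5.372×10^-5 H.

L ≈ 53.7 μH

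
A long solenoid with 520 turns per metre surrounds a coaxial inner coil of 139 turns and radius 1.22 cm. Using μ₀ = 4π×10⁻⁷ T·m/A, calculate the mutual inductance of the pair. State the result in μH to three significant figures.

The outer solenoid produces a uniform field B₁ = μ₀n₁I₁ across the inner coil,
so the flux linkage is N₂Φ = N₂B₁A₂ = μ₀n₁N₂A₂·I₁, giving M = μ₀n₁N₂A₂.
A₂ = πr² = π(1.220×10^-2 m)² = 4.676×10^-4 m².
M = (4π×10⁻⁷)(520)(139)(4.676×10^-4) = 4.247×10^-5 H.

M ≈ 42.5 μH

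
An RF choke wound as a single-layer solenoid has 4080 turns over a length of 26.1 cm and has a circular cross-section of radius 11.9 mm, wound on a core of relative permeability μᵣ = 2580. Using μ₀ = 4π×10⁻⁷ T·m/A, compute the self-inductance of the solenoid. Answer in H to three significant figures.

L ≈ 92.0 H

A = πr² = π(1.190×10^-2 m)² = 4.449×10^-4 m².
For a long solenoid, L = μ₀μᵣN²A/ℓ.
L = (4π×10⁻⁷)(2580)(4080)²(4.449×10^-4)/(0.261 m) = 91.99 H.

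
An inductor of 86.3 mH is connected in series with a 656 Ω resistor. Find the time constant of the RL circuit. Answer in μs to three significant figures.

τ ≈ 132 μs

τ = L/R = (8.630×10^-2 H)/(656 Ω) = 1.316×10^-4 s.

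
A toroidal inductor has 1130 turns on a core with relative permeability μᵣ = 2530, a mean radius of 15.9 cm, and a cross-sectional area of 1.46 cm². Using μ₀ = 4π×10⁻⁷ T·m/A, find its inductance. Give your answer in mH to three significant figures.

L ≈ 593 mH

For a thin toroid, L = μ₀μᵣN²A/(2πR).
L = (4π×10⁻⁷)(2530)(1130)²(1.460×10^-4) / (2π×0.159 m) = 0.5933 H.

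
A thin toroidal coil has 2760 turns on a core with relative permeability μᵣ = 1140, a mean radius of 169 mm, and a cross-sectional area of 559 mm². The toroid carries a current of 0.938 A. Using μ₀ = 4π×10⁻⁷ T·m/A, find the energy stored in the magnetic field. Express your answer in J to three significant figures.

U ≈ 2.53 J

L = μ₀μᵣN²A/(2πR) = (4π×10⁻⁷)(1140)(2760)²(5.590×10^-4)/(2π×0.169) = 5.7448 H.
U = ½LI² = ½(5.7448)(0.938)² = 2.527 J.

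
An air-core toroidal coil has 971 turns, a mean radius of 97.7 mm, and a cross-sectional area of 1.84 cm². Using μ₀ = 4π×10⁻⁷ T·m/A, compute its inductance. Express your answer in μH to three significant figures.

L ≈ 355 μH

For a thin toroid, L = μ₀N²A/(2πR).
L = (4π×10⁻⁷)(971)²(1.840×10^-4) / (2π×9.770×10^-2 m) = 3.551×10^-4 H.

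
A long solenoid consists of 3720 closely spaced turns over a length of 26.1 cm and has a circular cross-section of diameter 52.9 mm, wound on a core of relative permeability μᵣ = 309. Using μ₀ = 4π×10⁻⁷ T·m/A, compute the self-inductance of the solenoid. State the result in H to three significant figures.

L ≈ 45.2 H

A = π(d/2)² = π(2.645×10^-2 m)² = 2.198×10^-3 m².
For a long solenoid, L = μ₀μᵣN²A/ℓ.
L = (4π×10⁻⁷)(309)(3720)²(2.198×10^-3)/(0.261 m) = 45.2496 H.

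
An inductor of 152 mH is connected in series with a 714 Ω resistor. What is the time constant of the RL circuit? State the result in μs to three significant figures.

τ = L/R = (0.152 H)/(714 Ω) = 2.129×10^-4 s.

τ ≈ 213 μs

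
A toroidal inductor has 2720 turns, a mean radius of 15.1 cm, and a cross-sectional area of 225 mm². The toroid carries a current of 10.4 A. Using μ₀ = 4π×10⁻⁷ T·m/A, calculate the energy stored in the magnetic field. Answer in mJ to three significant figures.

L = μ₀N²A/(2πR) = (4π×10⁻⁷)(2720)²(2.250×10^-4)/(2π×0.151) = 2.2048×10^-3 H.
U = ½LI² = ½(2.2048×10^-3)(10.4)² = 0.1192 J.

U ≈ 119 mJ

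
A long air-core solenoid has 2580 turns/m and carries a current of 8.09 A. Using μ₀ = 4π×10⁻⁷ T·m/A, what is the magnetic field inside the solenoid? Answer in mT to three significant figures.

Inside a long solenoid, B = μ₀nI.
B = (4π×10⁻⁷)(2.580×10^3 m⁻¹)(8.09 A) = 2.623×10^-2 T.

B ≈ 26.2 mT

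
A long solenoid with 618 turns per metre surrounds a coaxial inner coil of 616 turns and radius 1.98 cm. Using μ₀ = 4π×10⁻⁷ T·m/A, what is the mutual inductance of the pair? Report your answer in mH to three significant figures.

The outer solenoid produces a uniform field B₁ = μ₀n₁I₁ across the inner coil,
so the flux linkage is N₂Φ = N₂B₁A₂ = μ₀n₁N₂A₂·I₁, giving M = μ₀n₁N₂A₂.
A₂ = πr² = π(1.980×10^-2 m)² = 1.232×10^-3 m².
M = (4π×10⁻⁷)(618)(616)(1.232×10^-3) = 5.892×10^-4 H.

M ≈ 0.589 mH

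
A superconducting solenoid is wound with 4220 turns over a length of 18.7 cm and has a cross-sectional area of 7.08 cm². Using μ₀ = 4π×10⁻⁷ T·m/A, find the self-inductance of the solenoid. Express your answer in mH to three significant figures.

L ≈ 84.7 mH

A = 7.08 cm² = 7.080×10^-4 m².
For a long solenoid, L = μ₀N²A/ℓ.
L = (4π×10⁻⁷)(4220)²(7.080×10^-4)/(0.187 m) = 8.473×10^-2 H.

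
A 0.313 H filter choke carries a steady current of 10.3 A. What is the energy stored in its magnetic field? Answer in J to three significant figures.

Stored magnetic energy: U = ½LI².
U = ½(0.313 H)(10.3 A)² = 16.6 J.

U ≈ 16.6 J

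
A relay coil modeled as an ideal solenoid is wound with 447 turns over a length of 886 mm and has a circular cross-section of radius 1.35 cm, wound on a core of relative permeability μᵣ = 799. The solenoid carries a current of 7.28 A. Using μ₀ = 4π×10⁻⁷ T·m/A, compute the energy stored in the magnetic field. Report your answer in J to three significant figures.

U ≈ 3.44 J

A = πr² = π(1.350×10^-2 m)² = 5.726×10^-4 m².
L = μ₀μᵣN²A/ℓ = (4π×10⁻⁷)(799)(447)²(5.726×10^-4)/(0.886) = 0.1296 H.
U = ½LI² = ½(0.1296)(7.28)² = 3.435 J.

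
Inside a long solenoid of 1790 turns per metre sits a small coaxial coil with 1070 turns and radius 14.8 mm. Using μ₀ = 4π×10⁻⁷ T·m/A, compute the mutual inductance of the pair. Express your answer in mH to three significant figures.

The outer solenoid produces a uniform field B₁ = μ₀n₁I₁ across the inner coil,
so the flux linkage is N₂Φ = N₂B₁A₂ = μ₀n₁N₂A₂·I₁, giving M = μ₀n₁N₂A₂.
A₂ = πr² = π(1.480×10^-2 m)² = 6.881×10^-4 m².
M = (4π×10⁻⁷)(1790)(1070)(6.881×10^-4) = 1.656×10^-3 H.

M ≈ 1.66 mH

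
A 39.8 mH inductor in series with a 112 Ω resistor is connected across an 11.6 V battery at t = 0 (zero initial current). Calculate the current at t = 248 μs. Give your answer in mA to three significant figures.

τ = L/R = 3.980×10^-2/112 = 3.554×10^-4 s; final current I_∞ = ε/R = 11.6/112 = 0.1036 A.
I(t) = I_∞(1 − e^(−t/τ)) with t/τ = 0.698.
I = (0.1036)(1 − e^(−0.698)) = 5.203×10^-2 A.

I ≈ 52.0 mA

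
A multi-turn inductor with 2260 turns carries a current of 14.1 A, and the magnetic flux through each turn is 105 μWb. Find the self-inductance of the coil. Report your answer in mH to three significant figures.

Self-inductance is defined by L = NΦ_B/I (flux linkage over current).
L = (2260)(1.050×10^-4 Wb)/(14.1 A) = 1.683×10^-2 H.

L ≈ 16.8 mH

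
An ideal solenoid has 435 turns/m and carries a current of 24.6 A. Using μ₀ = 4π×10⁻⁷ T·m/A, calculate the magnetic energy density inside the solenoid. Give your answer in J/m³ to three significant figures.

B = μ₀nI = (4π×10⁻⁷)(435)(24.6) = 1.3447×10^-2 T.
u = B²/(2μ₀) = (1.3447×10^-2)²/(2×4π×10⁻⁷) = 71.9496 J/m³.

u ≈ 71.9 J/m³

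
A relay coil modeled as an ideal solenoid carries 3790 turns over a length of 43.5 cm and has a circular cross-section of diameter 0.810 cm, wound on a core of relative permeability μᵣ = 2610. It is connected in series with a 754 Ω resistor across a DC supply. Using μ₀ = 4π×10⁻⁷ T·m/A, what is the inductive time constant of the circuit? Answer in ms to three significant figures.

τ ≈ 7.40 ms

A = π(d/2)² = π(4.050×10^-3 m)² = 5.153×10^-5 m².
L = μ₀μᵣN²A/ℓ = (4π×10⁻⁷)(2610)(3790)²(5.153×10^-5)/(0.435) = 5.581 H.
τ = L/R = (5.581)/(754) = 7.402×10^-3 s.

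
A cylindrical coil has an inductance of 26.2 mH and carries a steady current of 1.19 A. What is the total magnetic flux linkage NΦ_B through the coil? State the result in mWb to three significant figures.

NΦ_B ≈ 31.2 mWb

From L = NΦ_B/I, the flux linkage is NΦ_B = LI.
NΦ_B = (2.620×10^-2 H)(1.19 A) = 3.118×10^-2 Wb.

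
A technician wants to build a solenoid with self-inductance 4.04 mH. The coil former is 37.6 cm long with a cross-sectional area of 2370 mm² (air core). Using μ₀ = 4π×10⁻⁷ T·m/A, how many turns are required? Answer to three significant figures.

A = 2370 mm² = 2.370×10^-3 m².
From L = μ₀N²A/ℓ, N = √(Lℓ / (μ₀A)).
N = √[(4.040×10^-3)(0.376) / ((4π×10⁻⁷)×2.370×10^-3)] = √(5.100×10^5) ≈ 714.2.

N ≈ 714 turns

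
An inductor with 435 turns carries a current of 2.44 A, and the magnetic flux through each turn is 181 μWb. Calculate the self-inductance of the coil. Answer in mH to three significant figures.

Self-inductance is defined by L = NΦ_B/I (flux linkage over current).
L = (435)(1.810×10^-4 Wb)/(2.44 A) = 3.227×10^-2 H.

L ≈ 32.3 mH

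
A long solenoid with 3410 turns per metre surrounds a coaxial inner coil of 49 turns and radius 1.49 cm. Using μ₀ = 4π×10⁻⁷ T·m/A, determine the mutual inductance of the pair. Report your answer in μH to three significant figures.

M ≈ 146 μH

The outer solenoid produces a uniform field B₁ = μ₀n₁I₁ across the inner coil,
so the flux linkage is N₂Φ = N₂B₁A₂ = μ₀n₁N₂A₂·I₁, giving M = μ₀n₁N₂A₂.
A₂ = πr² = π(1.490×10^-2 m)² = 6.9746×10^-4 m².
M = (4π×10⁻⁷)(3410)(49)(6.9746×10^-4) = 1.464×10^-4 H.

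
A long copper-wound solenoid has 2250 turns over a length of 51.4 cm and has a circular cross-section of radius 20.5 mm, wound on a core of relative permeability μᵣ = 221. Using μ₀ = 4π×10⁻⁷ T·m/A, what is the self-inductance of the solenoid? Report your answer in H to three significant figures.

A = πr² = π(2.050×10^-2 m)² = 1.320×10^-3 m².
For a long solenoid, L = μ₀μᵣN²A/ℓ.
L = (4π×10⁻⁷)(221)(2250)²(1.320×10^-3)/(0.514 m) = 3.611 H.

L ≈ 3.61 H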